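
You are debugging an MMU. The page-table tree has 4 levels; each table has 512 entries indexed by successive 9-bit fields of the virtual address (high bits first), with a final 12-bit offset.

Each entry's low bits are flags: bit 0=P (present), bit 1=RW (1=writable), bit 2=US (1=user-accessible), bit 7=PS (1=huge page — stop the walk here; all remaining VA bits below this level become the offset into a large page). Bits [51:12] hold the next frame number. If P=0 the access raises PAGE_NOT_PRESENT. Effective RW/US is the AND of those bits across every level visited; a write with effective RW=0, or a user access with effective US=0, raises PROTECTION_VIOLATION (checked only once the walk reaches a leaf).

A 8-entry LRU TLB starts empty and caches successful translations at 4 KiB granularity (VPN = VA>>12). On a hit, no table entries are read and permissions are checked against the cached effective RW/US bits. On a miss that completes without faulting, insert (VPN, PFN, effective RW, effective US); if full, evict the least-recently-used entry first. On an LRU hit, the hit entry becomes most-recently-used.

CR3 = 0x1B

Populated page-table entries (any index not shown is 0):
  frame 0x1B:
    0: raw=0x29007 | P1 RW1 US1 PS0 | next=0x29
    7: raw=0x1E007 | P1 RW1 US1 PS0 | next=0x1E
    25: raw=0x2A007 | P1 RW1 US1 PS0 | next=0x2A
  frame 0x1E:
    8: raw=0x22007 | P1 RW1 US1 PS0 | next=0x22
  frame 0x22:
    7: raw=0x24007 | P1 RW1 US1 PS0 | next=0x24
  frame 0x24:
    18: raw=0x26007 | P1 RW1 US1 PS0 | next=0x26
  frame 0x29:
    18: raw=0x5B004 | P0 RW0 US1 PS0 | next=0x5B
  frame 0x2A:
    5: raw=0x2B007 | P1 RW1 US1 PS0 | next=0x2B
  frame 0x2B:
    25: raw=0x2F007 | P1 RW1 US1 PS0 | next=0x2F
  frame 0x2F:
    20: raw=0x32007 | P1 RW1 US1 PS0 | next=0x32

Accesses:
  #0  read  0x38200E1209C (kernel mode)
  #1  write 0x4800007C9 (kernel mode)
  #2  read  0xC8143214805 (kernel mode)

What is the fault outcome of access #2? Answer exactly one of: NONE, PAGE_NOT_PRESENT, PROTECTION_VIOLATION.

Walk each access:
#0 VA=0x38200E1209C (r,kernel):
  L0: frame=0x1B idx=7 entry=0x1E007 [P=1 RW=1 US=1 PS=0]
  L1: frame=0x1E idx=8 entry=0x22007 [P=1 RW=1 US=1 PS=0]
  L2: frame=0x22 idx=7 entry=0x24007 [P=1 RW=1 US=1 PS=0]
  L3: frame=0x24 idx=18 entry=0x26007 [P=1 RW=1 US=1 PS=0]
  → PA=0x2609C  (4 entries read)
#1 VA=0x4800007C9 (w,kernel):
  L0: frame=0x1B idx=0 entry=0x29007 [P=1 RW=1 US=1 PS=0]
  L1: frame=0x29 idx=18 entry=0x5B004 [P=0 RW=0 US=1 PS=0]
  ✗ PAGE_NOT_PRESENT  [2 reads]
#2 VA=0xC8143214805 (r,kernel):
  L0: frame=0x1B idx=25 entry=0x2A007 [P=1 RW=1 US=1 PS=0]
  L1: frame=0x2A idx=5 entry=0x2B007 [P=1 RW=1 US=1 PS=0]
  L2: frame=0x2B idx=25 entry=0x2F007 [P=1 RW=1 US=1 PS=0]
  L3: frame=0x2F idx=20 entry=0x32007 [P=1 RW=1 US=1 PS=0]
  → PA=0x32805  (4 entries read)

Access #2 fault: NONE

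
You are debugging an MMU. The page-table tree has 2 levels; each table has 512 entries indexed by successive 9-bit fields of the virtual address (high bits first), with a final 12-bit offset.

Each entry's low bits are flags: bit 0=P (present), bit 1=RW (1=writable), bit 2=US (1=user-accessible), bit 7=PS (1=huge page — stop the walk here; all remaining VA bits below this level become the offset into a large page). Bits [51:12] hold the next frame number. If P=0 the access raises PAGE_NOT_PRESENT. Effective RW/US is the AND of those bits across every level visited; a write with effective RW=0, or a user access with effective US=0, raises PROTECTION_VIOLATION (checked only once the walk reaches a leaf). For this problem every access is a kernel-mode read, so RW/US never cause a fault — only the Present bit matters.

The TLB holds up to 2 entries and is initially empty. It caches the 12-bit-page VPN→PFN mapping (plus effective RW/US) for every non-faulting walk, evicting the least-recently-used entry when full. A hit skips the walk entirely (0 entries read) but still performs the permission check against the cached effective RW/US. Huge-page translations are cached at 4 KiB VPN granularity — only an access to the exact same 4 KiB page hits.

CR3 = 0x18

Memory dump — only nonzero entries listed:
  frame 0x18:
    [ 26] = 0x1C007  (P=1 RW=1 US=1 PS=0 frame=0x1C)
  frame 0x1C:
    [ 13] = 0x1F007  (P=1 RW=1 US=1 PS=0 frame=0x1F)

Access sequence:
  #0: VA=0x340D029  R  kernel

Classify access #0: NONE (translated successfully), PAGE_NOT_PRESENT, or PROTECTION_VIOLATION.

Per-access translation:
#0 VA=0x340D029 (r,kernel):
  [0] read 0x18 idx=26: raw=0x1C007 flags P=1 W=1 U=1 S=0
  [1] read 0x1C idx=13: raw=0x1F007 flags P=1 W=1 U=1 S=0
  ⇒ phys 0x1F029  [2 reads]

Access #0 fault: NONE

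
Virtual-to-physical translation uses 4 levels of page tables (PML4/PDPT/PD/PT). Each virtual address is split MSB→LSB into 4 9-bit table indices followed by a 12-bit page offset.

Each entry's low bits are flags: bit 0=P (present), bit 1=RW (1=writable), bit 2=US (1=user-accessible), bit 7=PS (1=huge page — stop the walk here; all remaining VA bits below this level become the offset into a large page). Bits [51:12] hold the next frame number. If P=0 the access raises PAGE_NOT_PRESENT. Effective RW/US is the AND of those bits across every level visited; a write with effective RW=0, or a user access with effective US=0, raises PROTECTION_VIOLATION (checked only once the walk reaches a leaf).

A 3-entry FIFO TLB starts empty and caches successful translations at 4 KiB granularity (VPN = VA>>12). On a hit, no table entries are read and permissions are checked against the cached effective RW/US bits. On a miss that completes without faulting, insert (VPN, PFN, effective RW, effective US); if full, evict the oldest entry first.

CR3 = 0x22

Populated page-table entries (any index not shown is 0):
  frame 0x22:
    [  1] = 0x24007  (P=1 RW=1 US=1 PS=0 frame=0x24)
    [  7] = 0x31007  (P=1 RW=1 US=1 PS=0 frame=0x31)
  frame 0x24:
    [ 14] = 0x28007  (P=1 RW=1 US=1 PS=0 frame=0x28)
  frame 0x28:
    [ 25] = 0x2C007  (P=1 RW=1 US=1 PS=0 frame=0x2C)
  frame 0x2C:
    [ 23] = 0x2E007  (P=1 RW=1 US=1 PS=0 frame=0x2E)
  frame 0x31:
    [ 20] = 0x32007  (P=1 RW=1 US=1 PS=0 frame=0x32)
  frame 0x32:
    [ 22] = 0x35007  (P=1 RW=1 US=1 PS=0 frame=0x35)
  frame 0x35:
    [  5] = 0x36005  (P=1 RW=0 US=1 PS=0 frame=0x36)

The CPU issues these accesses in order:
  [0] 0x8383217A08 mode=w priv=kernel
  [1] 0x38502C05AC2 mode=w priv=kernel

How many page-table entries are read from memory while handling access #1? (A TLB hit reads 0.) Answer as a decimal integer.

Walk each access:
#0 VA=0x8383217A08 (w,kernel):
  lvl0: tbl 0x22, slot 1 ⇒ 0x24007 (P1/RW1/US1/PS0)
  lvl1: tbl 0x24, slot 14 ⇒ 0x28007 (P1/RW1/US1/PS0)
  lvl2: tbl 0x28, slot 25 ⇒ 0x2C007 (P1/RW1/US1/PS0)
  lvl3: tbl 0x2C, slot 23 ⇒ 0x2E007 (P1/RW1/US1/PS0)
  → PA=0x2EA08  (4 entries read)
#1 VA=0x38502C05AC2 (w,kernel):
  lvl0: tbl 0x22, slot 7 ⇒ 0x31007 (P1/RW1/US1/PS0)
  lvl1: tbl 0x31, slot 20 ⇒ 0x32007 (P1/RW1/US1/PS0)
  lvl2: tbl 0x32, slot 22 ⇒ 0x35007 (P1/RW1/US1/PS0)
  lvl3: tbl 0x35, slot 5 ⇒ 0x36005 (P1/RW0/US1/PS0)
  ⇒ fault: PROTECTION_VIOLATION  — 4 lookups

Entries read for #1: 4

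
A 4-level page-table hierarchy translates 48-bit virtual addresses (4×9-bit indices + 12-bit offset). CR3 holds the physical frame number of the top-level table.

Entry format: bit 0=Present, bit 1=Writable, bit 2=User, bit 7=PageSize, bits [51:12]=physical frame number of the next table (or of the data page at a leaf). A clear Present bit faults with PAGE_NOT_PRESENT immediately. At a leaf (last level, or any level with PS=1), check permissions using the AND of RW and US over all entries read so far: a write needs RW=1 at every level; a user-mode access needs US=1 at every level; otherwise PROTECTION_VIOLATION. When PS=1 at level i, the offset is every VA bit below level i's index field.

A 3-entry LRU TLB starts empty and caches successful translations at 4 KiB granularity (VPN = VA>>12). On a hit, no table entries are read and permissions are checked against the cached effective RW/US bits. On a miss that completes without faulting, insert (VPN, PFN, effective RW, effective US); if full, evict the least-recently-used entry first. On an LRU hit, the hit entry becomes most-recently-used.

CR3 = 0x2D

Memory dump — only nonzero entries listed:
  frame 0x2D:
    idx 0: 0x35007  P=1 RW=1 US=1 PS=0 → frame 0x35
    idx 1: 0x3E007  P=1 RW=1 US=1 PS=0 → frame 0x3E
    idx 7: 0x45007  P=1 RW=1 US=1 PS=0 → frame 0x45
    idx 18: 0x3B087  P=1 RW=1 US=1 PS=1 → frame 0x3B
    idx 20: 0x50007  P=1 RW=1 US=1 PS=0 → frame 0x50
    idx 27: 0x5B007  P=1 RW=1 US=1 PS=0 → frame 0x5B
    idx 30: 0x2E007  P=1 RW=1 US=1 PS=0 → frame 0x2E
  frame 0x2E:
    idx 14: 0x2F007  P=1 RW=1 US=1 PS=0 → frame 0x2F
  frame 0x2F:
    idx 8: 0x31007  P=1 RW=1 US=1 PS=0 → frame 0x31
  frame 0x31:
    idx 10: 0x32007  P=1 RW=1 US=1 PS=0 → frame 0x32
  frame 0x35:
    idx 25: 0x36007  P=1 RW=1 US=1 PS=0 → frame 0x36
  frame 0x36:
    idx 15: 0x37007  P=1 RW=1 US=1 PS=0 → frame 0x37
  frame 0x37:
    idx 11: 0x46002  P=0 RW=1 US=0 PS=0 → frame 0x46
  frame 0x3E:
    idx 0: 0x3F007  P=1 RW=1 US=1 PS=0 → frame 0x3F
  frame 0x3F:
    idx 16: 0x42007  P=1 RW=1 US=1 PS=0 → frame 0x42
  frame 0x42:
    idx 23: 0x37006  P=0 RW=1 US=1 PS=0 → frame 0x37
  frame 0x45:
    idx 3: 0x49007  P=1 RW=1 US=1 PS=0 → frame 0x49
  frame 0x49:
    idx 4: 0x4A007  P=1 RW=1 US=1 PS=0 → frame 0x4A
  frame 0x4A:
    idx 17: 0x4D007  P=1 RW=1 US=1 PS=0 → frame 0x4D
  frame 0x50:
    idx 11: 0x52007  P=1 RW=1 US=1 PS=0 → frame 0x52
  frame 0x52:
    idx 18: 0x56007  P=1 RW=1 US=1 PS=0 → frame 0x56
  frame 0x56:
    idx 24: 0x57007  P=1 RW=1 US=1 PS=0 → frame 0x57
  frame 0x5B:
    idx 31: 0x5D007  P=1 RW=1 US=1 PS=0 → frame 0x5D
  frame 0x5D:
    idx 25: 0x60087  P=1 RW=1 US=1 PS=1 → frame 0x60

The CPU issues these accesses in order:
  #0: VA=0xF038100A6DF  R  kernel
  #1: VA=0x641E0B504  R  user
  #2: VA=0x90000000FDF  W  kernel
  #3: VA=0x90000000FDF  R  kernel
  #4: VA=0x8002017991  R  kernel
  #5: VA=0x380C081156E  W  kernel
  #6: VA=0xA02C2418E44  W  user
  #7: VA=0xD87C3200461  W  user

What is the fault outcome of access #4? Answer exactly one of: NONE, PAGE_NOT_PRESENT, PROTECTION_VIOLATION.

Per-access translation:
#0 VA=0xF038100A6DF (r,kernel):
  L0 @0x2D[30] → 0x2E007  P=1,RW=1,US=1,PS=0
  L1 @0x2E[14] → 0x2F007  P=1,RW=1,US=1,PS=0
  L2 @0x2F[8] → 0x31007  P=1,RW=1,US=1,PS=0
  L3 @0x31[10] → 0x32007  P=1,RW=1,US=1,PS=0
  → PA=0x326DF  (4 entries read)
#1 VA=0x641E0B504 (r,user):
  L0 @0x2D[0] → 0x35007  P=1,RW=1,US=1,PS=0
  L1 @0x35[25] → 0x36007  P=1,RW=1,US=1,PS=0
  L2 @0x36[15] → 0x37007  P=1,RW=1,US=1,PS=0
  L3 @0x37[11] → 0x46002  P=0,RW=1,US=0,PS=0
  ✗ PAGE_NOT_PRESENT  [4 reads]
#2 VA=0x90000000FDF (w,kernel):
  L0 @0x2D[18] → 0x3B087  P=1,RW=1,US=1,PS=1
  → PA=0x3BFDF (huge @L0)  (1 entries read)
#3 VA=0x90000000FDF (r,kernel):
  TLB hit vpn=0x90000000 → PA=0x3BFDF
#4 VA=0x8002017991 (r,kernel):
  L0 @0x2D[1] → 0x3E007  P=1,RW=1,US=1,PS=0
  L1 @0x3E[0] → 0x3F007  P=1,RW=1,US=1,PS=0
  L2 @0x3F[16] → 0x42007  P=1,RW=1,US=1,PS=0
  L3 @0x42[23] → 0x37006  P=0,RW=1,US=1,PS=0
  ✗ PAGE_NOT_PRESENT  [4 reads]
#5 VA=0x380C081156E (w,kernel):
  L0 @0x2D[7] → 0x45007  P=1,RW=1,US=1,PS=0
  L1 @0x45[3] → 0x49007  P=1,RW=1,US=1,PS=0
  L2 @0x49[4] → 0x4A007  P=1,RW=1,US=1,PS=0
  L3 @0x4A[17] → 0x4D007  P=1,RW=1,US=1,PS=0
  → PA=0x4D56E  (4 entries read)
#6 VA=0xA02C2418E44 (w,user):
  L0 @0x2D[20] → 0x50007  P=1,RW=1,US=1,PS=0
  L1 @0x50[11] → 0x52007  P=1,RW=1,US=1,PS=0
  L2 @0x52[18] → 0x56007  P=1,RW=1,US=1,PS=0
  L3 @0x56[24] → 0x57007  P=1,RW=1,US=1,PS=0
  → PA=0x57E44  (4 entries read)
#7 VA=0xD87C3200461 (w,user):
  L0 @0x2D[27] → 0x5B007  P=1,RW=1,US=1,PS=0
  L1 @0x5B[31] → 0x5D007  P=1,RW=1,US=1,PS=0
  L2 @0x5D[25] → 0x60087  P=1,RW=1,US=1,PS=1
  → PA=0x60461 (huge @L2)  (3 entries read)

Access #4 fault: PAGE_NOT_PRESENT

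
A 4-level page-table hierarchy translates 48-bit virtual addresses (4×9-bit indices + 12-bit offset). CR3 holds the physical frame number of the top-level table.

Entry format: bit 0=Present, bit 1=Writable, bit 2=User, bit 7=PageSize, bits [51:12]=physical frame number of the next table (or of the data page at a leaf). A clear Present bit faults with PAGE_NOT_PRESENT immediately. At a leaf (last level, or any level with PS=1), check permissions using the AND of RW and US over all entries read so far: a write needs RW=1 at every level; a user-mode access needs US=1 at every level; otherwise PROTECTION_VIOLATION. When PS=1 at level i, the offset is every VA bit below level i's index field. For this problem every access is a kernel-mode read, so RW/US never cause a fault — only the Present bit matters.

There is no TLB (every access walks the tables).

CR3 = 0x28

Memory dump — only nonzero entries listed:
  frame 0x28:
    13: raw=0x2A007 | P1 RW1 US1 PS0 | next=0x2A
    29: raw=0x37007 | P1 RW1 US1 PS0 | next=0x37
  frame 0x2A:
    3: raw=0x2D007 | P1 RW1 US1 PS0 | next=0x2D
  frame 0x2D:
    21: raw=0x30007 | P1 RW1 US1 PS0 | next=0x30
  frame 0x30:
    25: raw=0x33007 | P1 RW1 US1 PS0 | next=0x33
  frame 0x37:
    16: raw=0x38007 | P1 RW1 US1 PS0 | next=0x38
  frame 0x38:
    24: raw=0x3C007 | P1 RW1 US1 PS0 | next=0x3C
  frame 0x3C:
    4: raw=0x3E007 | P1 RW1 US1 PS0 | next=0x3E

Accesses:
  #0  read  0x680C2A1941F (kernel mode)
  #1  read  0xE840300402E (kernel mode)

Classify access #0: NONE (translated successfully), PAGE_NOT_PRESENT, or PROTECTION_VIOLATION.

Walk each access:
#0 VA=0x680C2A1941F (r,kernel):
  L0: frame=0x28 idx=13 entry=0x2A007 [P=1 RW=1 US=1 PS=0]
  L1: frame=0x2A idx=3 entry=0x2D007 [P=1 RW=1 US=1 PS=0]
  L2: frame=0x2D idx=21 entry=0x30007 [P=1 RW=1 US=1 PS=0]
  L3: frame=0x30 idx=25 entry=0x33007 [P=1 RW=1 US=1 PS=0]
  ⇒ phys 0x3341F  [4 reads]
#1 VA=0xE840300402E (r,kernel):
  L0: frame=0x28 idx=29 entry=0x37007 [P=1 RW=1 US=1 PS=0]
  L1: frame=0x37 idx=16 entry=0x38007 [P=1 RW=1 US=1 PS=0]
  L2: frame=0x38 idx=24 entry=0x3C007 [P=1 RW=1 US=1 PS=0]
  L3: frame=0x3C idx=4 entry=0x3E007 [P=1 RW=1 US=1 PS=0]
  ⇒ phys 0x3E02E  [4 reads]

Access #0 fault: NONE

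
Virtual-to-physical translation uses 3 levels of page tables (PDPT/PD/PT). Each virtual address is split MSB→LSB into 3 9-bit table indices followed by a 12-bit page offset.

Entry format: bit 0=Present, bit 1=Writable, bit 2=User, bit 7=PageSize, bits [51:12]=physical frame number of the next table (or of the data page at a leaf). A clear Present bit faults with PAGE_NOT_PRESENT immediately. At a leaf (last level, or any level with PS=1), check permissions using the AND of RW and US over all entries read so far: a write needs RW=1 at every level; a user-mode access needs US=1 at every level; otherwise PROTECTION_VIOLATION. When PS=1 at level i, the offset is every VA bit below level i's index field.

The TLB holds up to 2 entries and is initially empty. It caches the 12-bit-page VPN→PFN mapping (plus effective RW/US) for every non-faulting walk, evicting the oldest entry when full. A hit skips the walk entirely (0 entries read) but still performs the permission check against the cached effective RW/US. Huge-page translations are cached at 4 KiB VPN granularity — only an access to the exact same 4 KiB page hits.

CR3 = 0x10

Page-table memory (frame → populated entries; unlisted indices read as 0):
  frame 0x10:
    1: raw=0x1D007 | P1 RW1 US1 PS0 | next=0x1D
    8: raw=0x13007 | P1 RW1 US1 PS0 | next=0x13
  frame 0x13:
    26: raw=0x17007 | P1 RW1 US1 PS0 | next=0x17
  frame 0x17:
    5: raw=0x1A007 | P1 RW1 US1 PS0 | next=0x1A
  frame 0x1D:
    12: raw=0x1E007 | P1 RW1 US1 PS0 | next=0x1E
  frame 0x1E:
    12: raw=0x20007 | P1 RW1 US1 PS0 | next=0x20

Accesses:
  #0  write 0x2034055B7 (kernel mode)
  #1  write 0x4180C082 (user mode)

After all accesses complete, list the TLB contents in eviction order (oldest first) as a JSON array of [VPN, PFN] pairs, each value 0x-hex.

Per-access translation:
#0 VA=0x2034055B7 (w,kernel):
  lvl0: tbl 0x10, slot 8 ⇒ 0x13007 (P1/RW1/US1/PS0)
  lvl1: tbl 0x13, slot 26 ⇒ 0x17007 (P1/RW1/US1/PS0)
  lvl2: tbl 0x17, slot 5 ⇒ 0x1A007 (P1/RW1/US1/PS0)
  → PA=0x1A5B7  (3 entries read)
#1 VA=0x4180C082 (w,user):
  lvl0: tbl 0x10, slot 1 ⇒ 0x1D007 (P1/RW1/US1/PS0)
  lvl1: tbl 0x1D, slot 12 ⇒ 0x1E007 (P1/RW1/US1/PS0)
  lvl2: tbl 0x1E, slot 12 ⇒ 0x20007 (P1/RW1/US1/PS0)
  → PA=0x20082  (3 entries read)

TLB: [["0x203405", "0x1A"], ["0x4180C", "0x20"]]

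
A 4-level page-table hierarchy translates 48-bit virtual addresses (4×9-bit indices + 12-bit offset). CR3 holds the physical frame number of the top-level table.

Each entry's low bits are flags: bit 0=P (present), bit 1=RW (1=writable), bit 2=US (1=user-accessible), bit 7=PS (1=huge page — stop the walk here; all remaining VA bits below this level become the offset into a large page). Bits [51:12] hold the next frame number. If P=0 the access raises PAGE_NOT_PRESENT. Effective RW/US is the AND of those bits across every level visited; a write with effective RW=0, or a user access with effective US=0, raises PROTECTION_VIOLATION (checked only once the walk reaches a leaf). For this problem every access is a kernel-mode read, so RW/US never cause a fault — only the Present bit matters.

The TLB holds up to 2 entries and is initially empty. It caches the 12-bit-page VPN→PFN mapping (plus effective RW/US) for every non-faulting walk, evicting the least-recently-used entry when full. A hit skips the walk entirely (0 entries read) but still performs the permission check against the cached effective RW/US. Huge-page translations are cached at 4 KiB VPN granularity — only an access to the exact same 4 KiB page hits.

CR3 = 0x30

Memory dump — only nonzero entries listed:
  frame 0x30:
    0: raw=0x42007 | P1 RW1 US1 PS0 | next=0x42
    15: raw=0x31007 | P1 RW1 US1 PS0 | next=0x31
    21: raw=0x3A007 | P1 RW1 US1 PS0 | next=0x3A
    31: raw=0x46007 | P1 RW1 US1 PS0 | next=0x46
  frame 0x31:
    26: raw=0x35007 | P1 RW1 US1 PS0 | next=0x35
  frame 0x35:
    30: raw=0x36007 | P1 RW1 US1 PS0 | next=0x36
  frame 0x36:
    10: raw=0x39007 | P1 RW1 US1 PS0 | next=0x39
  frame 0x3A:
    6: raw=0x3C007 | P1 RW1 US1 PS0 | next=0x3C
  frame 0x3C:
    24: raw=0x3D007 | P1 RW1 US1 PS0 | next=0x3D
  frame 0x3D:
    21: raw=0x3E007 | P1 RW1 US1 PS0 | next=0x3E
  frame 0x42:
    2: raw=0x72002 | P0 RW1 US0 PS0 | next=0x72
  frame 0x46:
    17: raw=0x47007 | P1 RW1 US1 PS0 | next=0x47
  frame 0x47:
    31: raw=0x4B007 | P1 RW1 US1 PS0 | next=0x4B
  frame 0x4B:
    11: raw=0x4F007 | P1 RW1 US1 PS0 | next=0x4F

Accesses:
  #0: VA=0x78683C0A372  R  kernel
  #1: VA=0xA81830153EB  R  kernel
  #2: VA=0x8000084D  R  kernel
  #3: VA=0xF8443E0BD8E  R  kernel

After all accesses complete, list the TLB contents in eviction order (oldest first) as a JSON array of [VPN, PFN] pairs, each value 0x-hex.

Walk each access:
#0 VA=0x78683C0A372 (r,kernel):
  [0] read 0x30 idx=15: raw=0x31007 flags P=1 W=1 U=1 S=0
  [1] read 0x31 idx=26: raw=0x35007 flags P=1 W=1 U=1 S=0
  [2] read 0x35 idx=30: raw=0x36007 flags P=1 W=1 U=1 S=0
  [3] read 0x36 idx=10: raw=0x39007 flags P=1 W=1 U=1 S=0
  ✓ 0x39372  — 4 lookups
#1 VA=0xA81830153EB (r,kernel):
  [0] read 0x30 idx=21: raw=0x3A007 flags P=1 W=1 U=1 S=0
  [1] read 0x3A idx=6: raw=0x3C007 flags P=1 W=1 U=1 S=0
  [2] read 0x3C idx=24: raw=0x3D007 flags P=1 W=1 U=1 S=0
  [3] read 0x3D idx=21: raw=0x3E007 flags P=1 W=1 U=1 S=0
  ✓ 0x3E3EB  — 4 lookups
#2 VA=0x8000084D (r,kernel):
  [0] read 0x30 idx=0: raw=0x42007 flags P=1 W=1 U=1 S=0
  [1] read 0x42 idx=2: raw=0x72002 flags P=0 W=1 U=0 S=0
  ⇒ fault: PAGE_NOT_PRESENT  — 2 lookups
#3 VA=0xF8443E0BD8E (r,kernel):
  [0] read 0x30 idx=31: raw=0x46007 flags P=1 W=1 U=1 S=0
  [1] read 0x46 idx=17: raw=0x47007 flags P=1 W=1 U=1 S=0
  [2] read 0x47 idx=31: raw=0x4B007 flags P=1 W=1 U=1 S=0
  [3] read 0x4B idx=11: raw=0x4F007 flags P=1 W=1 U=1 S=0
  ✓ 0x4FD8E  — 4 lookups

TLB: [["0xA8183015", "0x3E"], ["0xF8443E0B", "0x4F"]]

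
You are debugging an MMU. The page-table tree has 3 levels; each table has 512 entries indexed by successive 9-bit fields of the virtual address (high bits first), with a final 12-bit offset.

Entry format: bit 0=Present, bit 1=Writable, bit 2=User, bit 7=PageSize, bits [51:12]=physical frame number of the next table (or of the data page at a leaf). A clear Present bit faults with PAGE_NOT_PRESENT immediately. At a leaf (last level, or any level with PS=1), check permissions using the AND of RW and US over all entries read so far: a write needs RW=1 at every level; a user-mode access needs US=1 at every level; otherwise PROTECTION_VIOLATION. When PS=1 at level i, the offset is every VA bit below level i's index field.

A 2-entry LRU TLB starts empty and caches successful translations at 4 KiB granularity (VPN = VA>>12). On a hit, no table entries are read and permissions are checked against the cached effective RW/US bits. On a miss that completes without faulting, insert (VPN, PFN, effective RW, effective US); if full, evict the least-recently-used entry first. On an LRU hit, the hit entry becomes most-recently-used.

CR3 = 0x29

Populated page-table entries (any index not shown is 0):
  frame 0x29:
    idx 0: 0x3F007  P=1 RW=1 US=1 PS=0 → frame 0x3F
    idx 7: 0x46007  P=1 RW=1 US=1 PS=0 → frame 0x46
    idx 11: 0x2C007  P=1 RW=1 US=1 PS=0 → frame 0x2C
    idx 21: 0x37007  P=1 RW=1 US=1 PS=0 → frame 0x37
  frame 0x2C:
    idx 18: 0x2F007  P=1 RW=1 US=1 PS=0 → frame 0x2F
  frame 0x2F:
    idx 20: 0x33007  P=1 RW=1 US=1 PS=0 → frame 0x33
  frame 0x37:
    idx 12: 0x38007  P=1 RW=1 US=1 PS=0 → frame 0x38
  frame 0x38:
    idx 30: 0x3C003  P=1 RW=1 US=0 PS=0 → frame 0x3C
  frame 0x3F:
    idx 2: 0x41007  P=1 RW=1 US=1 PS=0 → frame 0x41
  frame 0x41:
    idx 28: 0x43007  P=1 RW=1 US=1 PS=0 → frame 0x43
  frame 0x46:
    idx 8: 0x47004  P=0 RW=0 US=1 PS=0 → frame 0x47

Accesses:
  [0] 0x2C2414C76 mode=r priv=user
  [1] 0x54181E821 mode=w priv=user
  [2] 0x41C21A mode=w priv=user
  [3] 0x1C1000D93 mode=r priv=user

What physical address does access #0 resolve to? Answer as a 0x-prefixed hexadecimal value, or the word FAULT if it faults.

Per-access translation:
#0 VA=0x2C2414C76 (r,user):
  L0: frame=0x29 idx=11 entry=0x2C007 [P=1 RW=1 US=1 PS=0]
  L1: frame=0x2C idx=18 entry=0x2F007 [P=1 RW=1 US=1 PS=0]
  L2: frame=0x2F idx=20 entry=0x33007 [P=1 RW=1 US=1 PS=0]
  ✓ 0x33C76  — 3 lookups
#1 VA=0x54181E821 (w,user):
  L0: frame=0x29 idx=21 entry=0x37007 [P=1 RW=1 US=1 PS=0]
  L1: frame=0x37 idx=12 entry=0x38007 [P=1 RW=1 US=1 PS=0]
  L2: frame=0x38 idx=30 entry=0x3C003 [P=1 RW=1 US=0 PS=0]
  ✗ PROTECTION_VIOLATION  [3 reads]
#2 VA=0x41C21A (w,user):
  L0: frame=0x29 idx=0 entry=0x3F007 [P=1 RW=1 US=1 PS=0]
  L1: frame=0x3F idx=2 entry=0x41007 [P=1 RW=1 US=1 PS=0]
  L2: frame=0x41 idx=28 entry=0x43007 [P=1 RW=1 US=1 PS=0]
  ✓ 0x4321A  — 3 lookups
#3 VA=0x1C1000D93 (r,user):
  L0: frame=0x29 idx=7 entry=0x46007 [P=1 RW=1 US=1 PS=0]
  L1: frame=0x46 idx=8 entry=0x47004 [P=0 RW=0 US=1 PS=0]
  ✗ PAGE_NOT_PRESENT  [2 reads]

Access #0 PA: 0x33C76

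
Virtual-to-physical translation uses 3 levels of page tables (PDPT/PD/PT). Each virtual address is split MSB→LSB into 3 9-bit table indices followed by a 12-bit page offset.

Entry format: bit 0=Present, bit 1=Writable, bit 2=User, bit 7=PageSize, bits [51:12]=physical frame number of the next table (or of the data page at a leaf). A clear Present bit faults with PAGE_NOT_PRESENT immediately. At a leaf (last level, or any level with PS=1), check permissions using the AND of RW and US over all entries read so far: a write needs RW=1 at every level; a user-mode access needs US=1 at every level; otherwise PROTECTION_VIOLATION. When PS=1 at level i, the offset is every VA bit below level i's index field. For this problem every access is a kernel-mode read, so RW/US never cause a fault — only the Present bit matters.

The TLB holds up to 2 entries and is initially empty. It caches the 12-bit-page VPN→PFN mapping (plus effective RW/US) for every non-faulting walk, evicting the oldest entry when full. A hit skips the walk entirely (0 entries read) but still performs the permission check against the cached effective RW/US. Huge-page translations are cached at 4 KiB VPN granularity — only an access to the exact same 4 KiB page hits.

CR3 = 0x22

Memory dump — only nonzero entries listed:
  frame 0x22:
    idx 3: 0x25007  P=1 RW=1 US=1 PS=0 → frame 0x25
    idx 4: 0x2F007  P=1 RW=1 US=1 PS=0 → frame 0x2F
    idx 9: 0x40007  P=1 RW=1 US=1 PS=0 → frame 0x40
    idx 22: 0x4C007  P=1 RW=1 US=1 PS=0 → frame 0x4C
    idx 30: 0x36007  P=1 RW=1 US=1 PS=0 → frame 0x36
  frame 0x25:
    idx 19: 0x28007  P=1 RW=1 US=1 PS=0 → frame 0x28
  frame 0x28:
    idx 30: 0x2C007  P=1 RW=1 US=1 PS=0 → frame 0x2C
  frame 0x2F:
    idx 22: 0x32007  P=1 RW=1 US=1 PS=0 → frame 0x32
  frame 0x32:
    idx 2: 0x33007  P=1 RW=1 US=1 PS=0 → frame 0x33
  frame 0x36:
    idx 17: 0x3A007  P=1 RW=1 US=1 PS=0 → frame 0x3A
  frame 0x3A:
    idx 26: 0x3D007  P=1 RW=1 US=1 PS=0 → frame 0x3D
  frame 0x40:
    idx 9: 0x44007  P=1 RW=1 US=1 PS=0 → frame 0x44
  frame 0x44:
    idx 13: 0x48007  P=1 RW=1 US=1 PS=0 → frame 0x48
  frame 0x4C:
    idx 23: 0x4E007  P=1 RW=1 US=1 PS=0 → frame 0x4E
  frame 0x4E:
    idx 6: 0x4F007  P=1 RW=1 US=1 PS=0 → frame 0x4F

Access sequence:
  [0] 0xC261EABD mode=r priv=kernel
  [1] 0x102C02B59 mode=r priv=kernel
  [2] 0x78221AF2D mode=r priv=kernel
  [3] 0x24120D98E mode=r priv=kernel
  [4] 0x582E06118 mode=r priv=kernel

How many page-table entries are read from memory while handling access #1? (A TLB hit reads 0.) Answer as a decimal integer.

Trace:
#0 VA=0xC261EABD (r,kernel):
  lvl0: tbl 0x22, slot 3 ⇒ 0x25007 (P1/RW1/US1/PS0)
  lvl1: tbl 0x25, slot 19 ⇒ 0x28007 (P1/RW1/US1/PS0)
  lvl2: tbl 0x28, slot 30 ⇒ 0x2C007 (P1/RW1/US1/PS0)
  ⇒ phys 0x2CABD  [3 reads]
#1 VA=0x102C02B59 (r,kernel):
  lvl0: tbl 0x22, slot 4 ⇒ 0x2F007 (P1/RW1/US1/PS0)
  lvl1: tbl 0x2F, slot 22 ⇒ 0x32007 (P1/RW1/US1/PS0)
  lvl2: tbl 0x32, slot 2 ⇒ 0x33007 (P1/RW1/US1/PS0)
  ⇒ phys 0x33B59  [3 reads]
#2 VA=0x78221AF2D (r,kernel):
  lvl0: tbl 0x22, slot 30 ⇒ 0x36007 (P1/RW1/US1/PS0)
  lvl1: tbl 0x36, slot 17 ⇒ 0x3A007 (P1/RW1/US1/PS0)
  lvl2: tbl 0x3A, slot 26 ⇒ 0x3D007 (P1/RW1/US1/PS0)
  ⇒ phys 0x3DF2D  [3 reads]
#3 VA=0x24120D98E (r,kernel):
  lvl0: tbl 0x22, slot 9 ⇒ 0x40007 (P1/RW1/US1/PS0)
  lvl1: tbl 0x40, slot 9 ⇒ 0x44007 (P1/RW1/US1/PS0)
  lvl2: tbl 0x44, slot 13 ⇒ 0x48007 (P1/RW1/US1/PS0)
  ⇒ phys 0x4898E  [3 reads]
#4 VA=0x582E06118 (r,kernel):
  lvl0: tbl 0x22, slot 22 ⇒ 0x4C007 (P1/RW1/US1/PS0)
  lvl1: tbl 0x4C, slot 23 ⇒ 0x4E007 (P1/RW1/US1/PS0)
  lvl2: tbl 0x4E, slot 6 ⇒ 0x4F007 (P1/RW1/US1/PS0)
  ⇒ phys 0x4F118  [3 reads]

Entries read for #1: 3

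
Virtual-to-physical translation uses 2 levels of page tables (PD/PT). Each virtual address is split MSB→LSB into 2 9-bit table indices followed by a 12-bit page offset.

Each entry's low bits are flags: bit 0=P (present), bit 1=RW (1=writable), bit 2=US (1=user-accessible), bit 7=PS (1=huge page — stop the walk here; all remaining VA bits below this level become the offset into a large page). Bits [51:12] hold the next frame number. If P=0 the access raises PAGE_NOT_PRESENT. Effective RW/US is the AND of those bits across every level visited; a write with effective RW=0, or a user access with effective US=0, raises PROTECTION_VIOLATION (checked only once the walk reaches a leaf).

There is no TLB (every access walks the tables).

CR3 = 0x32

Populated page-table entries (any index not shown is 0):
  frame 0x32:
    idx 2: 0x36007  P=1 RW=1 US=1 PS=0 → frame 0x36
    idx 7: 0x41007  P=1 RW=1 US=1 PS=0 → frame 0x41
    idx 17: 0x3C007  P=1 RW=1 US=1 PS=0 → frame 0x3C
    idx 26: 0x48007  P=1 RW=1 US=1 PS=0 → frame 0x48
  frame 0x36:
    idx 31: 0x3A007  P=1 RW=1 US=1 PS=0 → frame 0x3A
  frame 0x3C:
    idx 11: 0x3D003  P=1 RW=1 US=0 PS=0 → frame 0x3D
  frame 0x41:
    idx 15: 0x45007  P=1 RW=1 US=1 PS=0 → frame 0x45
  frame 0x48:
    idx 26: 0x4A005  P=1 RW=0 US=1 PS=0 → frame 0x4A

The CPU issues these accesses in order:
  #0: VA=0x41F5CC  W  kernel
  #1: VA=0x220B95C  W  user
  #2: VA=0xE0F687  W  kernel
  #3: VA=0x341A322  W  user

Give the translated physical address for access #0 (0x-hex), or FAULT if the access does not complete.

Trace:
#0 VA=0x41F5CC (w,kernel):
  lvl0: tbl 0x32, slot 2 ⇒ 0x36007 (P1/RW1/US1/PS0)
  lvl1: tbl 0x36, slot 31 ⇒ 0x3A007 (P1/RW1/US1/PS0)
  ✓ 0x3A5CC  — 2 lookups
#1 VA=0x220B95C (w,user):
  lvl0: tbl 0x32, slot 17 ⇒ 0x3C007 (P1/RW1/US1/PS0)
  lvl1: tbl 0x3C, slot 11 ⇒ 0x3D003 (P1/RW1/US0/PS0)
  → PROTECTION_VIOLATION  (2 entries read)
#2 VA=0xE0F687 (w,kernel):
  lvl0: tbl 0x32, slot 7 ⇒ 0x41007 (P1/RW1/US1/PS0)
  lvl1: tbl 0x41, slot 15 ⇒ 0x45007 (P1/RW1/US1/PS0)
  ✓ 0x45687  — 2 lookups
#3 VA=0x341A322 (w,user):
  lvl0: tbl 0x32, slot 26 ⇒ 0x48007 (P1/RW1/US1/PS0)
  lvl1: tbl 0x48, slot 26 ⇒ 0x4A005 (P1/RW0/US1/PS0)
  → PROTECTION_VIOLATION  (2 entries read)

Access #0 PA: 0x3A5CC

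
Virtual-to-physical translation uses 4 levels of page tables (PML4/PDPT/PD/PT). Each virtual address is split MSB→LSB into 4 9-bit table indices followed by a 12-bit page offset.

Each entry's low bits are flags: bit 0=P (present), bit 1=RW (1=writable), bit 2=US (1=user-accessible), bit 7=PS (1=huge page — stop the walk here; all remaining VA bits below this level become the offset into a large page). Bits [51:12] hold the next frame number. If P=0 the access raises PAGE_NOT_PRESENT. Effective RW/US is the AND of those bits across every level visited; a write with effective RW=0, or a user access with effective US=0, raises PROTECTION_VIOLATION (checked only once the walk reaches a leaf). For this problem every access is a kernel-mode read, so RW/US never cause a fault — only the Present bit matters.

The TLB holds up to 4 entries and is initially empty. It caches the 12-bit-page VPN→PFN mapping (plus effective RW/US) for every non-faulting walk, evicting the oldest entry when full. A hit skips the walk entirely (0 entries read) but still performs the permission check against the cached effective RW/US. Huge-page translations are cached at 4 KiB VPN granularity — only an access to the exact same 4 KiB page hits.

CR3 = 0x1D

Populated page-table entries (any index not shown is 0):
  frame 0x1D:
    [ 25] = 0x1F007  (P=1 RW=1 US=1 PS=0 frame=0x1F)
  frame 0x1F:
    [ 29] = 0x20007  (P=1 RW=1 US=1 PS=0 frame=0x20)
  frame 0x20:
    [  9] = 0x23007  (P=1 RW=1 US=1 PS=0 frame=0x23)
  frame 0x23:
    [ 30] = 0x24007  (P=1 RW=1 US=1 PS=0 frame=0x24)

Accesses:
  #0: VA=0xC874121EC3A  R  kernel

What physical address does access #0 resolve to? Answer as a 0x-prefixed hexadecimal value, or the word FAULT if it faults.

Walk each access:
#0 VA=0xC874121EC3A (r,kernel):
  L0 @0x1D[25] → 0x1F007  P=1,RW=1,US=1,PS=0
  L1 @0x1F[29] → 0x20007  P=1,RW=1,US=1,PS=0
  L2 @0x20[9] → 0x23007  P=1,RW=1,US=1,PS=0
  L3 @0x23[30] → 0x24007  P=1,RW=1,US=1,PS=0
  ✓ 0x24C3A  — 4 lookups

Access #0 PA: 0x24C3A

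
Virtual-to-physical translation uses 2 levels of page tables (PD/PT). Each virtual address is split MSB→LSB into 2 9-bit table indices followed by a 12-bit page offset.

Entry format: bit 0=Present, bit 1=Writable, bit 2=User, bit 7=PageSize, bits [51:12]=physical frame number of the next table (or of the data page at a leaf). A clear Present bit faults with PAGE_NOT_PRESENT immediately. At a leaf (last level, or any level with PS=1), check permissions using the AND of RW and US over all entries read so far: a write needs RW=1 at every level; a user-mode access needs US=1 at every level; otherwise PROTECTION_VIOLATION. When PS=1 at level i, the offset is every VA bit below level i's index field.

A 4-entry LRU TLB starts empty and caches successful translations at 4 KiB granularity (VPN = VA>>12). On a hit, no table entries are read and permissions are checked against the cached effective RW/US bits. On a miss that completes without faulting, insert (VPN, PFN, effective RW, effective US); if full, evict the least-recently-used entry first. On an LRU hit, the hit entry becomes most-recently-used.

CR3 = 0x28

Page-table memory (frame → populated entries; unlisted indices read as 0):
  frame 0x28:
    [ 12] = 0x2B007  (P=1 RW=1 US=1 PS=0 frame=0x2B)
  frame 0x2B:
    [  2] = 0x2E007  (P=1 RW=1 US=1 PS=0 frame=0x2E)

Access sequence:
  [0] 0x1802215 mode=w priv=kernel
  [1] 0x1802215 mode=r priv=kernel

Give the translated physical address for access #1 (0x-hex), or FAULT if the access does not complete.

Trace:
#0 VA=0x1802215 (w,kernel):
  [0] read 0x28 idx=12: raw=0x2B007 flags P=1 W=1 U=1 S=0
  [1] read 0x2B idx=2: raw=0x2E007 flags P=1 W=1 U=1 S=0
  ⇒ phys 0x2E215  [2 reads]
#1 VA=0x1802215 (r,kernel):
  TLB hit vpn=0x1802 → PA=0x2E215

Access #1 PA: 0x2E215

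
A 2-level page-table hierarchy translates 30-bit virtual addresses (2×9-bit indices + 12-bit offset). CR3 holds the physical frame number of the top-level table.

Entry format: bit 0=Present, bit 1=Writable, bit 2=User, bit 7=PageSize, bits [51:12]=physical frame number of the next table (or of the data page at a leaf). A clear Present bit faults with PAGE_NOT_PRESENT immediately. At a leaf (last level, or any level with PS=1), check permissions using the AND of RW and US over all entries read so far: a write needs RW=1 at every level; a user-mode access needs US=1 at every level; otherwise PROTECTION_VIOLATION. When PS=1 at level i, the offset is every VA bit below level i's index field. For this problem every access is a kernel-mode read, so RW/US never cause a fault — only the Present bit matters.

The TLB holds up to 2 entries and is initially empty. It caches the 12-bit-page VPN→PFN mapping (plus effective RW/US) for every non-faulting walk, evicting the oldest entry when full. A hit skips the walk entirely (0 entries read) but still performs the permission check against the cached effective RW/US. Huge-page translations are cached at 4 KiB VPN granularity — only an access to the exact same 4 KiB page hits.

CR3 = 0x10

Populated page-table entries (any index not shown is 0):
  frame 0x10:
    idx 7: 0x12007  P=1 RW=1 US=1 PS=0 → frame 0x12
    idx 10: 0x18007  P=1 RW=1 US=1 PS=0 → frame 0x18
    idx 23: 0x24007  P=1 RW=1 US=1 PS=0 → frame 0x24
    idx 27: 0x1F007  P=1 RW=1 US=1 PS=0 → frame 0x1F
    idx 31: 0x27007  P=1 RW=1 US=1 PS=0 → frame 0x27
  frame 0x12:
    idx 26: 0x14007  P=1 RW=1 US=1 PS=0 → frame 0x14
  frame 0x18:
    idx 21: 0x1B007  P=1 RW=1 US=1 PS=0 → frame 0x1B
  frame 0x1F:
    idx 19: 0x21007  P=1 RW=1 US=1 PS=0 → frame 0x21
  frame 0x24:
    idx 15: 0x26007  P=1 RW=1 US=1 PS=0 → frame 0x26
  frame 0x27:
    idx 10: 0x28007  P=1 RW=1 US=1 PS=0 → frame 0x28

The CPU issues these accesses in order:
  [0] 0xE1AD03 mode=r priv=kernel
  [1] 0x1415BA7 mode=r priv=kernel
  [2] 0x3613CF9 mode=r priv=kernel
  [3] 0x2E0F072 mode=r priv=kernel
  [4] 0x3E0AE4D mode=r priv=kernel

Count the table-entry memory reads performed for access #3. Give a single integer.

Trace:
#0 VA=0xE1AD03 (r,kernel):
  lvl0: tbl 0x10, slot 7 ⇒ 0x12007 (P1/RW1/US1/PS0)
  lvl1: tbl 0x12, slot 26 ⇒ 0x14007 (P1/RW1/US1/PS0)
  ✓ 0x14D03  — 2 lookups
#1 VA=0x1415BA7 (r,kernel):
  lvl0: tbl 0x10, slot 10 ⇒ 0x18007 (P1/RW1/US1/PS0)
  lvl1: tbl 0x18, slot 21 ⇒ 0x1B007 (P1/RW1/US1/PS0)
  ✓ 0x1BBA7  — 2 lookups
#2 VA=0x3613CF9 (r,kernel):
  lvl0: tbl 0x10, slot 27 ⇒ 0x1F007 (P1/RW1/US1/PS0)
  lvl1: tbl 0x1F, slot 19 ⇒ 0x21007 (P1/RW1/US1/PS0)
  ✓ 0x21CF9  — 2 lookups
#3 VA=0x2E0F072 (r,kernel):
  lvl0: tbl 0x10, slot 23 ⇒ 0x24007 (P1/RW1/US1/PS0)
  lvl1: tbl 0x24, slot 15 ⇒ 0x26007 (P1/RW1/US1/PS0)
  ✓ 0x26072  — 2 lookups
#4 VA=0x3E0AE4D (r,kernel):
  lvl0: tbl 0x10, slot 31 ⇒ 0x27007 (P1/RW1/US1/PS0)
  lvl1: tbl 0x27, slot 10 ⇒ 0x28007 (P1/RW1/US1/PS0)
  ✓ 0x28E4D  — 2 lookups

Entries read for #3: 2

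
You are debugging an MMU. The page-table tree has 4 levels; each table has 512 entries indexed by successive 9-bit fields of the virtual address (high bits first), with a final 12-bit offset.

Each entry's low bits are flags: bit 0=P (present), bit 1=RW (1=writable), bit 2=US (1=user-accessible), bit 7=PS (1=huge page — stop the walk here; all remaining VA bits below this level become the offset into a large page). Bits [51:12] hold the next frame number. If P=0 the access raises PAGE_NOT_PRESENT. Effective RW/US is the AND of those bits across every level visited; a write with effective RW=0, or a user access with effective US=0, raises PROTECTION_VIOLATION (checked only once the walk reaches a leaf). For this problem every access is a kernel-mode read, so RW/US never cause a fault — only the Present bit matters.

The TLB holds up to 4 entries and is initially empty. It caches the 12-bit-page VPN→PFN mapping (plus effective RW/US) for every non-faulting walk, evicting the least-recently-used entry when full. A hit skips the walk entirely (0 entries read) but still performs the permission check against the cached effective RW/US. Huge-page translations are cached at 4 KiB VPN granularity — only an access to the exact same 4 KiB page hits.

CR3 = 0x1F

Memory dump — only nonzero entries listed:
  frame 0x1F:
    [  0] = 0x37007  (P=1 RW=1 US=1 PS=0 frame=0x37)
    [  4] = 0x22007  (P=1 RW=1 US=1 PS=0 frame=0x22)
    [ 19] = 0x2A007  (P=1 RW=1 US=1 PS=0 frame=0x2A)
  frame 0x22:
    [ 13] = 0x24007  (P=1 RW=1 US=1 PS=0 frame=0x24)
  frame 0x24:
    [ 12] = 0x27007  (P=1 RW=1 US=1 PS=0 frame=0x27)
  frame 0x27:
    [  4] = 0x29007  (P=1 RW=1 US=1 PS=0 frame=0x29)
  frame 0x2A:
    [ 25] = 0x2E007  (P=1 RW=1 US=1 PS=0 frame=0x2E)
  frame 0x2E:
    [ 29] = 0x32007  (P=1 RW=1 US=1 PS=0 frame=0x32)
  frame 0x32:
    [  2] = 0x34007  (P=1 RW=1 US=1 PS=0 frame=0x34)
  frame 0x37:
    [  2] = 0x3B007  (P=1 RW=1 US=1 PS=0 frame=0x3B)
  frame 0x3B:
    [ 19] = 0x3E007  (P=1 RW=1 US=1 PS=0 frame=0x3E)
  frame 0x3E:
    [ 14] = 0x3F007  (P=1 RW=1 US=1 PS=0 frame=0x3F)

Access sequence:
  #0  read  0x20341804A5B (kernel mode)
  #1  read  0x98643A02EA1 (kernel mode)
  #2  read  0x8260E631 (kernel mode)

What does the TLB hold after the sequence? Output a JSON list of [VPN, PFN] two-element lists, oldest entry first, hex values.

Trace:
#0 VA=0x20341804A5B (r,kernel):
  [0] read 0x1F idx=4: raw=0x22007 flags P=1 W=1 U=1 S=0
  [1] read 0x22 idx=13: raw=0x24007 flags P=1 W=1 U=1 S=0
  [2] read 0x24 idx=12: raw=0x27007 flags P=1 W=1 U=1 S=0
  [3] read 0x27 idx=4: raw=0x29007 flags P=1 W=1 U=1 S=0
  → PA=0x29A5B  (4 entries read)
#1 VA=0x98643A02EA1 (r,kernel):
  [0] read 0x1F idx=19: raw=0x2A007 flags P=1 W=1 U=1 S=0
  [1] read 0x2A idx=25: raw=0x2E007 flags P=1 W=1 U=1 S=0
  [2] read 0x2E idx=29: raw=0x32007 flags P=1 W=1 U=1 S=0
  [3] read 0x32 idx=2: raw=0x34007 flags P=1 W=1 U=1 S=0
  → PA=0x34EA1  (4 entries read)
#2 VA=0x8260E631 (r,kernel):
  [0] read 0x1F idx=0: raw=0x37007 flags P=1 W=1 U=1 S=0
  [1] read 0x37 idx=2: raw=0x3B007 flags P=1 W=1 U=1 S=0
  [2] read 0x3B idx=19: raw=0x3E007 flags P=1 W=1 U=1 S=0
  [3] read 0x3E idx=14: raw=0x3F007 flags P=1 W=1 U=1 S=0
  → PA=0x3F631  (4 entries read)

TLB: [["0x20341804", "0x29"], ["0x98643A02", "0x34"], ["0x8260E", "0x3F"]]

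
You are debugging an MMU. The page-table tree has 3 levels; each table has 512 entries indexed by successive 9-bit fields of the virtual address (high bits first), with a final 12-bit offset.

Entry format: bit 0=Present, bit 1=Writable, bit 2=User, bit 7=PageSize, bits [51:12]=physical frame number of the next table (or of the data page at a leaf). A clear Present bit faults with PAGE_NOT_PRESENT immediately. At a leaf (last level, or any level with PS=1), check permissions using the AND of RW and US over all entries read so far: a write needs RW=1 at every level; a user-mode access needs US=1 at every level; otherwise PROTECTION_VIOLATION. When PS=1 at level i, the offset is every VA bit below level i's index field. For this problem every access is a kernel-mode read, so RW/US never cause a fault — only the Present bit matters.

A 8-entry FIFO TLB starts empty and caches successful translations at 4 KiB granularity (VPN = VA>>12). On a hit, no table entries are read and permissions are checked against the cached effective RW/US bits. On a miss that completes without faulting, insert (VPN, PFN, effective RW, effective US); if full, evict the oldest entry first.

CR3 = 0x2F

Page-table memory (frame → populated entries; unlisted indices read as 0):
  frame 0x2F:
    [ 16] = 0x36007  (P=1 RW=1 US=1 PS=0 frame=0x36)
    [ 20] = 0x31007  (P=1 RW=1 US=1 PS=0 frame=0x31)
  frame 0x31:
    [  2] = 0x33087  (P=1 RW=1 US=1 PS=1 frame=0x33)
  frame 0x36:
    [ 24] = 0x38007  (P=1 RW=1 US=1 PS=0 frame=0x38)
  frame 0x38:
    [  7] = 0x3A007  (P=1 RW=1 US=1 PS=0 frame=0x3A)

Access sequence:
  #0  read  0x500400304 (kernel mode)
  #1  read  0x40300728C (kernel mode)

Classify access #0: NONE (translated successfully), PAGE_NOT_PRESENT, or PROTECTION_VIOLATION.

Per-access translation:
#0 VA=0x500400304 (r,kernel):
  L0: frame=0x2F idx=20 entry=0x31007 [P=1 RW=1 US=1 PS=0]
  L1: frame=0x31 idx=2 entry=0x33087 [P=1 RW=1 US=1 PS=1]
  ✓ 0x33304 (huge @L1)  — 2 lookups
#1 VA=0x40300728C (r,kernel):
  L0: frame=0x2F idx=16 entry=0x36007 [P=1 RW=1 US=1 PS=0]
  L1: frame=0x36 idx=24 entry=0x38007 [P=1 RW=1 US=1 PS=0]
  L2: frame=0x38 idx=7 entry=0x3A007 [P=1 RW=1 US=1 PS=0]
  ✓ 0x3A28C  — 3 lookups

Access #0 fault: NONE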